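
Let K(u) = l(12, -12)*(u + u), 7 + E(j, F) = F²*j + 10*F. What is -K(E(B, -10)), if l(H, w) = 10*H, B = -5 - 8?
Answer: 337680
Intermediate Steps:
B = -13
E(j, F) = -7 + 10*F + j*F² (E(j, F) = -7 + (F²*j + 10*F) = -7 + (j*F² + 10*F) = -7 + (10*F + j*F²) = -7 + 10*F + j*F²)
K(u) = 240*u (K(u) = (10*12)*(u + u) = 120*(2*u) = 240*u)
-K(E(B, -10)) = -240*(-7 + 10*(-10) - 13*(-10)²) = -240*(-7 - 100 - 13*100) = -240*(-7 - 100 - 1300) = -240*(-1407) = -1*(-337680) = 337680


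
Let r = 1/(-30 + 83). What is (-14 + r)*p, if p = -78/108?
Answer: 3211/318 ≈ 10.097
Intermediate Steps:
p = -13/18 (p = -78*1/108 = -13/18 ≈ -0.72222)
r = 1/53 ≈ 0.018868
(-14 + r)*p = (-14 + 1/53)*(-13/18) = -741/53*(-13/18) = 3211/318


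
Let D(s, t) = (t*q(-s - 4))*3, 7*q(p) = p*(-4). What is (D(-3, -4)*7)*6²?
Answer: -1728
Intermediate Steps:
q(p) = -4*p/7 (q(p) = (p*(-4))/7 = (-4*p)/7 = -4*p/7)
D(s, t) = 3*t*(16/7 + 4*s/7) (D(s, t) = (t*(-4*(-s - 4)/7))*3 = (t*(-4*(-4 - s)/7))*3 = (t*(16/7 + 4*s/7))*3 = 3*t*(16/7 + 4*s/7))
(D(-3, -4)*7)*6² = (((12/7)*(-4)*(4 - 3))*7)*6² = (((12/7)*(-4)*1)*7)*36 = -48/7*7*36 = -48*36 = -1728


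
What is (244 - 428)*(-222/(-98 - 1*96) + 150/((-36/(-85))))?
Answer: -19024772/291 ≈ -65377.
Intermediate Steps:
(244 - 428)*(-222/(-98 - 1*96) + 150/((-36/(-85)))) = -184*(-222/(-98 - 96) + 150/((-36*(-1/85)))) = -184*(-222/(-194) + 150/(36/85)) = -184*(-222*(-1/194) + 150*(85/36)) = -184*(111/97 + 2125/6) = -184*206791/582 = -19024772/291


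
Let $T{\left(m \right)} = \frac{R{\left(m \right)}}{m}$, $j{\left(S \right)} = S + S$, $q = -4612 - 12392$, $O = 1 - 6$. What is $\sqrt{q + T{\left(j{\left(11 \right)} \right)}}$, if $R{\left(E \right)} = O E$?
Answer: $i \sqrt{17009} \approx 130.42 i$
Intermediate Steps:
$O = -5$ ($O = 1 - 6 = -5$)
$q = -17004$
$R{\left(E \right)} = - 5 E$
$j{\left(S \right)} = 2 S$
$T{\left(m \right)} = -5$ ($T{\left(m \right)} = \frac{\left(-5\right) m}{m} = -5$)
$\sqrt{q + T{\left(j{\left(11 \right)} \right)}} = \sqrt{-17004 - 5} = \sqrt{-17009} = i \sqrt{17009}$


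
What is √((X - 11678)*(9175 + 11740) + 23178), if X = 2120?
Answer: 2*I*√49970598 ≈ 14138.0*I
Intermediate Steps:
√((X - 11678)*(9175 + 11740) + 23178) = √((2120 - 11678)*(9175 + 11740) + 23178) = √(-9558*20915 + 23178) = √(-199905570 + 23178) = √(-199882392) = 2*I*√49970598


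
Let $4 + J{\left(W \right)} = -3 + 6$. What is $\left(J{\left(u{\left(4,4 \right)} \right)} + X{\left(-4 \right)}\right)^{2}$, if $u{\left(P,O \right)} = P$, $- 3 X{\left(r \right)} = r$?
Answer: $\frac{1}{9} \approx 0.11111$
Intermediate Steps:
$X{\left(r \right)} = - \frac{r}{3}$
$J{\left(W \right)} = -1$ ($J{\left(W \right)} = -4 + \left(-3 + 6\right) = -4 + 3 = -1$)
$\left(J{\left(u{\left(4,4 \right)} \right)} + X{\left(-4 \right)}\right)^{2} = \left(-1 - - \frac{4}{3}\right)^{2} = \left(-1 + \frac{4}{3}\right)^{2} = \left(\frac{1}{3}\right)^{2} = \frac{1}{9}$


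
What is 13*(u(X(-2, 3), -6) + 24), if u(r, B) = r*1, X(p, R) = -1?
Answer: 299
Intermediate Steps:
u(r, B) = r
13*(u(X(-2, 3), -6) + 24) = 13*(-1 + 24) = 13*23 = 299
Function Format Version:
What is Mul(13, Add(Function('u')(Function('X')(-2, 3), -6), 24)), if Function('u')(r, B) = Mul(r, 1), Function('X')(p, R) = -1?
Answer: 299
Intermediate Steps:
Function('u')(r, B) = r
Mul(13, Add(Function('u')(Function('X')(-2, 3), -6), 24)) = Mul(13, Add(-1, 24)) = Mul(13, 23) = 299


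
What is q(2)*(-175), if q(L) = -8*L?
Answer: 2800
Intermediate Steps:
q(2)*(-175) = -8*2*(-175) = -16*(-175) = 2800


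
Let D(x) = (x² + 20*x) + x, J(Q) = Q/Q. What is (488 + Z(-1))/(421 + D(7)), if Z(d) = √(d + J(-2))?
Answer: 488/617 ≈ 0.79092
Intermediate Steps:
J(Q) = 1
Z(d) = √(1 + d) (Z(d) = √(d + 1) = √(1 + d))
D(x) = x² + 21*x
(488 + Z(-1))/(421 + D(7)) = (488 + √(1 - 1))/(421 + 7*(21 + 7)) = (488 + √0)/(421 + 7*28) = (488 + 0)/(421 + 196) = 488/617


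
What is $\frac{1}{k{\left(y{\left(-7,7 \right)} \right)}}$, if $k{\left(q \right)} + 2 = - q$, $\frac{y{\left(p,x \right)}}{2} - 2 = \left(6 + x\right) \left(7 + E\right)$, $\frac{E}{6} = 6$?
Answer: $- \frac{1}{1124} \approx -0.00088968$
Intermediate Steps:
$E = 36$ ($E = 6 \cdot 6 = 36$)
$y{\left(p,x \right)} = 520 + 86 x$ ($y{\left(p,x \right)} = 4 + 2 \left(6 + x\right) \left(7 + 36\right) = 4 + 2 \left(6 + x\right) 43 = 4 + 2 \left(258 + 43 x\right) = 4 + \left(516 + 86 x\right) = 520 + 86 x$)
$k{\left(q \right)} = -2 - q$
$\frac{1}{k{\left(y{\left(-7,7 \right)} \right)}} = \frac{1}{-2 - \left(520 + 86 \cdot 7\right)} = \frac{1}{-2 - \left(520 + 602\right)} = \frac{1}{-2 - 1122} = \frac{1}{-1124} = - \frac{1}{1124}$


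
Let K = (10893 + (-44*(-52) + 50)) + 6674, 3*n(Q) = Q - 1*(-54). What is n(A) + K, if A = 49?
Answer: 59818/3 ≈ 19939.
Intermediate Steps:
n(Q) = 18 + Q/3 (n(Q) = (Q - 1*(-54))/3 = (Q + 54)/3 = (54 + Q)/3 = 18 + Q/3)
K = 19905 (K = (10893 + (2288 + 50)) + 6674 = (10893 + 2338) + 6674 = 13231 + 6674 = 19905)
n(A) + K = (18 + (⅓)*49) + 19905 = (18 + 49/3) + 19905 = 103/3 + 19905 = 59818/3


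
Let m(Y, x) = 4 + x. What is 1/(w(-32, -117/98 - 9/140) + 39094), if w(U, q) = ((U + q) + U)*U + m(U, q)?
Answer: 980/40361303 ≈ 2.4281e-5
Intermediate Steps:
w(U, q) = 4 + q + U*(q + 2*U) (w(U, q) = ((U + q) + U)*U + (4 + q) = (q + 2*U)*U + (4 + q) = U*(q + 2*U) + (4 + q) = 4 + q + U*(q + 2*U))
1/(w(-32, -117/98 - 9/140) + 39094) = 1/((4 + (-117/98 - 9/140) + 2*(-32)**2 - 32*(-117/98 - 9/140)) + 39094) = 1/((4 + (-117*1/98 - 9*1/140) + 2*1024 - 32*(-117*1/98 - 9*1/140)) + 39094) = 1/((4 + (-117/98 - 9/140) + 2048 - 32*(-117/98 - 9/140)) + 39094) = 1/((4 - 1233/980 + 2048 - 32*(-1233/980)) + 39094) = 1/((4 - 1233/980 + 2048 + 9864/245) + 39094) = 1/(2049183/980 + 39094) = 1/(40361303/980) = 980/40361303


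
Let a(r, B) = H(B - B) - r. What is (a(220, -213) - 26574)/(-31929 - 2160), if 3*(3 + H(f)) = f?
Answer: 26797/34089 ≈ 0.78609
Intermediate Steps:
H(f) = -3 + f/3
a(r, B) = -3 - r (a(r, B) = (-3 + (B - B)/3) - r = (-3 + (⅓)*0) - r = (-3 + 0) - r = -3 - r)
(a(220, -213) - 26574)/(-31929 - 2160) = ((-3 - 1*220) - 26574)/(-31929 - 2160) = ((-3 - 220) - 26574)/(-34089) = (-223 - 26574)*(-1/34089) = -26797*(-1/34089) = 26797/34089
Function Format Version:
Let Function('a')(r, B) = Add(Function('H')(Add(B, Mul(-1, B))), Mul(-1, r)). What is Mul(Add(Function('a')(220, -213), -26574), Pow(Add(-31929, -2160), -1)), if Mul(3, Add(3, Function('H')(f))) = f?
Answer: Rational(26797, 34089) ≈ 0.78609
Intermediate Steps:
Function('H')(f) = Add(-3, Mul(Rational(1, 3), f))
Function('a')(r, B) = Add(-3, Mul(-1, r)) (Function('a')(r, B) = Add(Add(-3, Mul(Rational(1, 3), Add(B, Mul(-1, B)))), Mul(-1, r)) = Add(Add(-3, Mul(Rational(1, 3), 0)), Mul(-1, r)) = Add(Add(-3, 0), Mul(-1, r)) = Add(-3, Mul(-1, r)))
Mul(Add(Function('a')(220, -213), -26574), Pow(Add(-31929, -2160), -1)) = Mul(Add(Add(-3, Mul(-1, 220)), -26574), Pow(Add(-31929, -2160), -1)) = Mul(Add(Add(-3, -220), -26574), Pow(-34089, -1)) = Mul(Add(-223, -26574), Rational(-1, 34089)) = Mul(-26797, Rational(-1, 34089)) = Rational(26797, 34089)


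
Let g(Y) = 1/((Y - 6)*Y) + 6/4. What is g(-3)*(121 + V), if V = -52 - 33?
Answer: 166/3 ≈ 55.333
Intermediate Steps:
V = -85
g(Y) = 3/2 + 1/(Y*(-6 + Y)) (g(Y) = 1/((-6 + Y)*Y) + 6*(1/4) = 1/(Y*(-6 + Y)) + 3/2 = 3/2 + 1/(Y*(-6 + Y)))
g(-3)*(121 + V) = ((1/2)*(2 - 18*(-3) + 3*(-3)**2)/(-3*(-6 - 3)))*(121 - 85) = ((1/2)*(-1/3)*(2 + 54 + 3*9)/(-9))*36 = ((1/2)*(-1/3)*(-1/9)*(2 + 54 + 27))*36 = ((1/2)*(-1/3)*(-1/9)*83)*36 = (83/54)*36 = 166/3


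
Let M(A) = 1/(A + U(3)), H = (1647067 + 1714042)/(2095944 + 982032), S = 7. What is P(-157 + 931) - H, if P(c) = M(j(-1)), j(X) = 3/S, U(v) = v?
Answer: -410561/512996 ≈ -0.80032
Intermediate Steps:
H = 3361109/3077976 ≈ 1.0920
j(X) = 3/7
M(A) = 1/(3 + A) (M(A) = 1/(A + 3) = 1/(3 + A))
P(c) = 7/24 (P(c) = 1/(3 + 3/7) = 1/(24/7) = 7/24)
P(-157 + 931) - H = 7/24 - 1*3361109/3077976 = 7/24 - 3361109/3077976 = -410561/512996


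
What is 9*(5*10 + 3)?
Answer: 477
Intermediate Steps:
9*(5*10 + 3) = 9*(50 + 3) = 9*53 = 477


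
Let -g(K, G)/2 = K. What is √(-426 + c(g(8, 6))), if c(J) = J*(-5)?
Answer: I*√346 ≈ 18.601*I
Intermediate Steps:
g(K, G) = -2*K
c(J) = -5*J
√(-426 + c(g(8, 6))) = √(-426 - (-10)*8) = √(-426 - 5*(-16)) = √(-426 + 80) = √(-346) = I*√346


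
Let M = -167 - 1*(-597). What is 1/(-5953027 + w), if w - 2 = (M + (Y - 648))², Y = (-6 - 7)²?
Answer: -1/5950624 ≈ -1.6805e-7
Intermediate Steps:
M = 430 (M = -167 + 597 = 430)
Y = 169 (Y = (-13)² = 169)
w = 2403 (w = 2 + (430 + (169 - 648))² = 2 + (430 - 479)² = 2 + (-49)² = 2 + 2401 = 2403)
1/(-5953027 + w) = 1/(-5953027 + 2403) = 1/(-5950624) = -1/5950624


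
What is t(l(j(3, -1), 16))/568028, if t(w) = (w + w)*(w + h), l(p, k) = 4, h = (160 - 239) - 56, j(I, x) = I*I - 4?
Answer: -262/142007 ≈ -0.0018450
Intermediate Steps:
j(I, x) = -4 + I² (j(I, x) = I² - 4 = -4 + I²)
h = -135 (h = -79 - 56 = -135)
t(w) = 2*w*(-135 + w) (t(w) = (w + w)*(w - 135) = (2*w)*(-135 + w) = 2*w*(-135 + w))
t(l(j(3, -1), 16))/568028 = (2*4*(-135 + 4))/568028 = (2*4*(-131))*(1/568028) = -1048*1/568028 = -262/142007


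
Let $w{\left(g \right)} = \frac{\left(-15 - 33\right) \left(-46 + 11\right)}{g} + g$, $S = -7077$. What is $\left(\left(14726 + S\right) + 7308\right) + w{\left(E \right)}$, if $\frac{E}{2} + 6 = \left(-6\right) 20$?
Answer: $\frac{44095}{3} \approx 14698.0$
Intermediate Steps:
$E = -252$ ($E = -12 + 2 \left(\left(-6\right) 20\right) = -12 + 2 \left(-120\right) = -12 - 240 = -252$)
$w{\left(g \right)} = g + \frac{1680}{g}$ ($w{\left(g \right)} = \frac{\left(-48\right) \left(-35\right)}{g} + g = \frac{1680}{g} + g = g + \frac{1680}{g}$)
$\left(\left(14726 + S\right) + 7308\right) + w{\left(E \right)} = \left(\left(14726 - 7077\right) + 7308\right) - \left(252 - \frac{1680}{-252}\right) = \left(7649 + 7308\right) + \left(-252 + 1680 \left(- \frac{1}{252}\right)\right) = 14957 - \frac{776}{3} = \frac{44095}{3}$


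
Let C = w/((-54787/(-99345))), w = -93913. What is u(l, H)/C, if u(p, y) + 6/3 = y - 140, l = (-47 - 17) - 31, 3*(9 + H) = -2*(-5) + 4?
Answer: 24051493/27989360955 ≈ 0.00085931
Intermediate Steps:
H = -13/3 (H = -9 + (-2*(-5) + 4)/3 = -9 + (10 + 4)/3 = -9 + (⅓)*14 = -9 + 14/3 = -13/3 ≈ -4.3333)
l = -95 (l = -64 - 31 = -95)
u(p, y) = -142 + y (u(p, y) = -2 + (y - 140) = -2 + (-140 + y) = -142 + y)
C = -9329786985/54787 (C = -93913/((-54787/(-99345))) = -93913/((-54787*(-1/99345))) = -93913/54787/99345 = -93913*99345/54787 = -9329786985/54787 ≈ -1.7029e+5)
u(l, H)/C = (-142 - 13/3)/(-9329786985/54787) = -439/3*(-54787/9329786985) = 24051493/27989360955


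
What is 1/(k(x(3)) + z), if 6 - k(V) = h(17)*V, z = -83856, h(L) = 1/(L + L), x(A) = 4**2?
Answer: -17/1425458 ≈ -1.1926e-5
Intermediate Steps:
x(A) = 16
h(L) = 1/(2*L)
k(V) = 6 - V/34 (k(V) = 6 - (1/2)/17*V = 6 - (1/2)*(1/17)*V = 6 - V/34)
1/(k(x(3)) + z) = 1/((6 - 1/34*16) - 83856) = 1/((6 - 8/17) - 83856) = 1/(94/17 - 83856) = 1/(-1425458/17) = -17/1425458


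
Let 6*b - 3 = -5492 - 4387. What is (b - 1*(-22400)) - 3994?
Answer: 16760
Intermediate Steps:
b = -1646 (b = ½ + (-5492 - 4387)/6 = ½ + (⅙)*(-9879) = ½ - 3293/2 = -1646)
(b - 1*(-22400)) - 3994 = (-1646 - 1*(-22400)) - 3994 = (-1646 + 22400) - 3994 = 20754 - 3994 = 16760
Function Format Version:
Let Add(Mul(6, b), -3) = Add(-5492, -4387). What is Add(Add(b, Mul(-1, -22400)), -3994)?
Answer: 16760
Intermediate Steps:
b = -1646 (b = Add(Rational(1, 2), Mul(Rational(1, 6), Add(-5492, -4387))) = Add(Rational(1, 2), Mul(Rational(1, 6), -9879)) = Add(Rational(1, 2), Rational(-3293, 2)) = -1646)
Add(Add(b, Mul(-1, -22400)), -3994) = Add(Add(-1646, Mul(-1, -22400)), -3994) = Add(Add(-1646, 22400), -3994) = Add(20754, -3994) = 16760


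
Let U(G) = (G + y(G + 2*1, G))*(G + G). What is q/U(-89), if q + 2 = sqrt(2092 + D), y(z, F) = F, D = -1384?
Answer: -1/15842 + sqrt(177)/15842 ≈ 0.00077668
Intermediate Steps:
U(G) = 4*G**2 (U(G) = (G + G)*(G + G) = (2*G)*(2*G) = 4*G**2)
q = -2 + 2*sqrt(177) (q = -2 + sqrt(2092 - 1384) = -2 + sqrt(708) = -2 + 2*sqrt(177) ≈ 24.608)
q/U(-89) = (-2 + 2*sqrt(177))/((4*(-89)**2)) = (-2 + 2*sqrt(177))/((4*7921)) = (-2 + 2*sqrt(177))/31684 = (-2 + 2*sqrt(177))*(1/31684) = -1/15842 + sqrt(177)/15842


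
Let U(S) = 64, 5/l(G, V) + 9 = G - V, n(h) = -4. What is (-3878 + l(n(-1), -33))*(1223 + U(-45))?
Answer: -19962657/4 ≈ -4.9907e+6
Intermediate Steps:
l(G, V) = 5/(-9 + G - V) (l(G, V) = 5/(-9 + (G - V)) = 5/(-9 + G - V))
(-3878 + l(n(-1), -33))*(1223 + U(-45)) = (-3878 + 5/(-9 - 4 - 1*(-33)))*(1223 + 64) = (-3878 + 5/(-9 - 4 + 33))*1287 = (-3878 + 5/20)*1287 = (-3878 + 5*(1/20))*1287 = (-3878 + ¼)*1287 = -15511/4*1287 = -19962657/4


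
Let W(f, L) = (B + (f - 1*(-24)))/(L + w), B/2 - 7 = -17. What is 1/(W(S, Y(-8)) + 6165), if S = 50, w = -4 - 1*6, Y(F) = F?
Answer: 1/6162 ≈ 0.00016229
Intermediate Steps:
B = -20 (B = 14 + 2*(-17) = 14 - 34 = -20)
w = -10 (w = -4 - 6 = -10)
W(f, L) = (4 + f)/(-10 + L) (W(f, L) = (-20 + (f - 1*(-24)))/(L - 10) = (-20 + (f + 24))/(-10 + L) = (-20 + (24 + f))/(-10 + L) = (4 + f)/(-10 + L))
1/(W(S, Y(-8)) + 6165) = 1/((4 + 50)/(-10 - 8) + 6165) = 1/(54/(-18) + 6165) = 1/(-1/18*54 + 6165) = 1/(-3 + 6165) = 1/6162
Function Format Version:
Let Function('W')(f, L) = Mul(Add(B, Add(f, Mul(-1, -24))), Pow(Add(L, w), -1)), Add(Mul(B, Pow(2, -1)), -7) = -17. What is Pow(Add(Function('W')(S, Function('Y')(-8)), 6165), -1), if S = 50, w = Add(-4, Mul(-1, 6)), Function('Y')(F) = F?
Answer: Rational(1, 6162) ≈ 0.00016229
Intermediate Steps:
B = -20 (B = Add(14, Mul(2, -17)) = Add(14, -34) = -20)
w = -10 (w = Add(-4, -6) = -10)
Function('W')(f, L) = Mul(Pow(Add(-10, L), -1), Add(4, f)) (Function('W')(f, L) = Mul(Add(-20, Add(f, Mul(-1, -24))), Pow(Add(L, -10), -1)) = Mul(Add(-20, Add(f, 24)), Pow(Add(-10, L), -1)) = Mul(Add(-20, Add(24, f)), Pow(Add(-10, L), -1)) = Mul(Add(4, f), Pow(Add(-10, L), -1)) = Mul(Pow(Add(-10, L), -1), Add(4, f)))
Pow(Add(Function('W')(S, Function('Y')(-8)), 6165), -1) = Pow(Add(Mul(Pow(Add(-10, -8), -1), Add(4, 50)), 6165), -1) = Pow(Add(Mul(Pow(-18, -1), 54), 6165), -1) = Pow(Add(Mul(Rational(-1, 18), 54), 6165), -1) = Pow(Add(-3, 6165), -1) = Pow(6162, -1) = Rational(1, 6162)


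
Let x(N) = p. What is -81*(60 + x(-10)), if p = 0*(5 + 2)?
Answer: -4860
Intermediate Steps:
p = 0 (p = 0*7 = 0)
x(N) = 0
-81*(60 + x(-10)) = -81*(60 + 0) = -81*60 = -4860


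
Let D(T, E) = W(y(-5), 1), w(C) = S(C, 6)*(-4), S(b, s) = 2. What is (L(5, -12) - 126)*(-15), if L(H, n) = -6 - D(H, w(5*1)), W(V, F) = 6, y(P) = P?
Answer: 2070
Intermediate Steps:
w(C) = -8 (w(C) = 2*(-4) = -8)
D(T, E) = 6
L(H, n) = -12 (L(H, n) = -6 - 1*6 = -6 - 6 = -12)
(L(5, -12) - 126)*(-15) = (-12 - 126)*(-15) = -138*(-15) = 2070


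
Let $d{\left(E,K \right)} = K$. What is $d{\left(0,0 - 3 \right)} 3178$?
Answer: $-9534$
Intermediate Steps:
$d{\left(0,0 - 3 \right)} 3178 = \left(0 - 3\right) 3178 = \left(-3\right) 3178 = -9534$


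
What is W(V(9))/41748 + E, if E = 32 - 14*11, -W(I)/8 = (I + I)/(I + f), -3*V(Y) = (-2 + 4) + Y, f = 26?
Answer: -85311994/699279 ≈ -122.00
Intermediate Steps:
V(Y) = -2/3 - Y/3 (V(Y) = -((-2 + 4) + Y)/3 = -(2 + Y)/3 = -2/3 - Y/3)
W(I) = -16*I/(26 + I) (W(I) = -8*(I + I)/(I + 26) = -8*2*I/(26 + I) = -16*I/(26 + I))
E = -122 (E = 32 - 154 = -122)
W(V(9))/41748 + E = -16*(-2/3 - 1/3*9)/(26 + (-2/3 - 1/3*9))/41748 - 122 = -16*(-2/3 - 3)/(26 + (-2/3 - 3))*(1/41748) - 122 = -16*(-11/3)/(26 - 11/3)*(1/41748) - 122 = -16*(-11/3)/67/3*(1/41748) - 122 = -16*(-11/3)*3/67*(1/41748) - 122 = (176/67)*(1/41748) - 122 = 44/699279 - 122 = -85311994/699279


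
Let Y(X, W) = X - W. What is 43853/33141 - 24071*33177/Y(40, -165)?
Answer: -26466511824082/6793905 ≈ -3.8956e+6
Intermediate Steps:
43853/33141 - 24071*33177/Y(40, -165) = 43853/33141 - 24071*33177/(40 - 1*(-165)) = 43853*(1/33141) - 24071*33177/(40 + 165) = 43853/33141 - 24071/(205*(1/33177)) = 43853/33141 - 24071/205/33177 = 43853/33141 - 24071*33177/205 = 43853/33141 - 798603567/205 = -26466511824082/6793905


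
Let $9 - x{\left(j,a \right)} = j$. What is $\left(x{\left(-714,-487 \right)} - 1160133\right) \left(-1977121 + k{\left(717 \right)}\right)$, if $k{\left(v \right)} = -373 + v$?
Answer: $2291895021570$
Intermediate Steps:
$x{\left(j,a \right)} = 9 - j$
$\left(x{\left(-714,-487 \right)} - 1160133\right) \left(-1977121 + k{\left(717 \right)}\right) = \left(\left(9 - -714\right) - 1160133\right) \left(-1977121 + \left(-373 + 717\right)\right) = \left(\left(9 + 714\right) - 1160133\right) \left(-1977121 + 344\right) = \left(723 - 1160133\right) \left(-1976777\right) = \left(-1159410\right) \left(-1976777\right) = 2291895021570$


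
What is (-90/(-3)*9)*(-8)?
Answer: -2160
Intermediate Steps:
(-90/(-3)*9)*(-8) = (-90*(-⅓)*9)*(-8) = (30*9)*(-8) = 270*(-8) = -2160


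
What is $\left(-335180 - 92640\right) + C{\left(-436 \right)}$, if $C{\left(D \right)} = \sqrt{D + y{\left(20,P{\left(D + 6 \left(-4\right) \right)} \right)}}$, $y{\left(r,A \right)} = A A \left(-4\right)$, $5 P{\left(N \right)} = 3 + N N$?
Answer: $-427820 + \frac{2 i \sqrt{44775832334}}{5} \approx -4.2782 \cdot 10^{5} + 84641.0 i$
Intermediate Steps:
$P{\left(N \right)} = \frac{3}{5} + \frac{N^{2}}{5}$ ($P{\left(N \right)} = \frac{3 + N N}{5} = \frac{3 + N^{2}}{5} = \frac{3}{5} + \frac{N^{2}}{5}$)
$y{\left(r,A \right)} = - 4 A^{2}$ ($y{\left(r,A \right)} = A^{2} \left(-4\right) = - 4 A^{2}$)
$C{\left(D \right)} = \sqrt{D - 4 \left(\frac{3}{5} + \frac{\left(-24 + D\right)^{2}}{5}\right)^{2}}$ ($C{\left(D \right)} = \sqrt{D - 4 \left(\frac{3}{5} + \frac{\left(D + 6 \left(-4\right)\right)^{2}}{5}\right)^{2}} = \sqrt{D - 4 \left(\frac{3}{5} + \frac{\left(D - 24\right)^{2}}{5}\right)^{2}} = \sqrt{D - 4 \left(\frac{3}{5} + \frac{\left(-24 + D\right)^{2}}{5}\right)^{2}}$)
$\left(-335180 - 92640\right) + C{\left(-436 \right)} = \left(-335180 - 92640\right) + \frac{\sqrt{- 4 \left(3 + \left(-24 - 436\right)^{2}\right)^{2} + 25 \left(-436\right)}}{5} = -427820 + \frac{\sqrt{- 4 \left(3 + \left(-460\right)^{2}\right)^{2} - 10900}}{5} = -427820 + \frac{\sqrt{- 4 \left(3 + 211600\right)^{2} - 10900}}{5} = -427820 + \frac{\sqrt{- 4 \cdot 211603^{2} - 10900}}{5} = -427820 + \frac{\sqrt{\left(-4\right) 44775829609 - 10900}}{5} = -427820 + \frac{\sqrt{-179103318436 - 10900}}{5} = -427820 + \frac{\sqrt{-179103329336}}{5} = -427820 + \frac{2 i \sqrt{44775832334}}{5}$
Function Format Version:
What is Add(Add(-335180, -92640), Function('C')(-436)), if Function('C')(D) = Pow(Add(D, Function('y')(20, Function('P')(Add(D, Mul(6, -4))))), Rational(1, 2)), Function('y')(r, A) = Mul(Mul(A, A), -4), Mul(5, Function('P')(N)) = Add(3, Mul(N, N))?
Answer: Add(-427820, Mul(Rational(2, 5), I, Pow(44775832334, Rational(1, 2)))) ≈ Add(-4.2782e+5, Mul(84641., I))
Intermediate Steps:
Function('P')(N) = Add(Rational(3, 5), Mul(Rational(1, 5), Pow(N, 2))) (Function('P')(N) = Mul(Rational(1, 5), Add(3, Mul(N, N))) = Mul(Rational(1, 5), Add(3, Pow(N, 2))) = Add(Rational(3, 5), Mul(Rational(1, 5), Pow(N, 2))))
Function('y')(r, A) = Mul(-4, Pow(A, 2)) (Function('y')(r, A) = Mul(Pow(A, 2), -4) = Mul(-4, Pow(A, 2)))
Function('C')(D) = Pow(Add(D, Mul(-4, Pow(Add(Rational(3, 5), Mul(Rational(1, 5), Pow(Add(-24, D), 2))), 2))), Rational(1, 2)) (Function('C')(D) = Pow(Add(D, Mul(-4, Pow(Add(Rational(3, 5), Mul(Rational(1, 5), Pow(Add(D, Mul(6, -4)), 2))), 2))), Rational(1, 2)) = Pow(Add(D, Mul(-4, Pow(Add(Rational(3, 5), Mul(Rational(1, 5), Pow(Add(D, -24), 2))), 2))), Rational(1, 2)) = Pow(Add(D, Mul(-4, Pow(Add(Rational(3, 5), Mul(Rational(1, 5), Pow(Add(-24, D), 2))), 2))), Rational(1, 2)))
Add(Add(-335180, -92640), Function('C')(-436)) = Add(Add(-335180, -92640), Mul(Rational(1, 5), Pow(Add(Mul(-4, Pow(Add(3, Pow(Add(-24, -436), 2)), 2)), Mul(25, -436)), Rational(1, 2)))) = Add(-427820, Mul(Rational(1, 5), Pow(Add(Mul(-4, Pow(Add(3, Pow(-460, 2)), 2)), -10900), Rational(1, 2)))) = Add(-427820, Mul(Rational(1, 5), Pow(Add(Mul(-4, Pow(Add(3, 211600), 2)), -10900), Rational(1, 2)))) = Add(-427820, Mul(Rational(1, 5), Pow(Add(Mul(-4, Pow(211603, 2)), -10900), Rational(1, 2)))) = Add(-427820, Mul(Rational(1, 5), Pow(Add(Mul(-4, 44775829609), -10900), Rational(1, 2)))) = Add(-427820, Mul(Rational(1, 5), Pow(Add(-179103318436, -10900), Rational(1, 2)))) = Add(-427820, Mul(Rational(1, 5), Pow(-179103329336, Rational(1, 2)))) = Add(-427820, Mul(Rational(1, 5), Mul(2, I, Pow(44775832334, Rational(1, 2))))) = Add(-427820, Mul(Rational(2, 5), I, Pow(44775832334, Rational(1, 2))))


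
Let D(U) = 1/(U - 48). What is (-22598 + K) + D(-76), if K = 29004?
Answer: 794343/124 ≈ 6406.0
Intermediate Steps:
D(U) = 1/(-48 + U)
(-22598 + K) + D(-76) = (-22598 + 29004) + 1/(-48 - 76) = 6406 + 1/(-124) = 6406 - 1/124 = 794343/124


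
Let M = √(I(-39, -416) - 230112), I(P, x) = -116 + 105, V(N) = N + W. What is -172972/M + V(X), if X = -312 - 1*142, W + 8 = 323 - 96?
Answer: -235 + 172972*I*√230123/230123 ≈ -235.0 + 360.58*I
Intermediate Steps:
W = 219 (W = -8 + (323 - 96) = -8 + 227 = 219)
X = -454 (X = -312 - 142 = -454)
V(N) = 219 + N (V(N) = N + 219 = 219 + N)
I(P, x) = -11
M = I*√230123 (M = √(-11 - 230112) = √(-230123) = I*√230123 ≈ 479.71*I)
-172972/M + V(X) = -172972*(-I*√230123/230123) + (219 - 454) = -(-172972)*I*√230123/230123 - 235 = 172972*I*√230123/230123 - 235 = -235 + 172972*I*√230123/230123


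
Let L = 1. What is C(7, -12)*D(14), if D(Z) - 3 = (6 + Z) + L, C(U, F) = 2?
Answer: 48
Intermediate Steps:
D(Z) = 10 + Z (D(Z) = 3 + ((6 + Z) + 1) = 3 + (7 + Z) = 10 + Z)
C(7, -12)*D(14) = 2*(10 + 14) = 2*24 = 48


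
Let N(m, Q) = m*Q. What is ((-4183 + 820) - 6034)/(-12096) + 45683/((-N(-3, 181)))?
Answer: 185894713/2189376 ≈ 84.908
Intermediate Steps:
N(m, Q) = Q*m
((-4183 + 820) - 6034)/(-12096) + 45683/((-N(-3, 181))) = ((-4183 + 820) - 6034)/(-12096) + 45683/((-181*(-3))) = (-3363 - 6034)*(-1/12096) + 45683/((-1*(-543))) = -9397*(-1/12096) + 45683/543 = 9397/12096 + 45683*(1/543) = 9397/12096 + 45683/543 = 185894713/2189376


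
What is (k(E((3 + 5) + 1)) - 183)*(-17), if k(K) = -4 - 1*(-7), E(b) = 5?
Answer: 3060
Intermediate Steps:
k(K) = 3 (k(K) = -4 + 7 = 3)
(k(E((3 + 5) + 1)) - 183)*(-17) = (3 - 183)*(-17) = -180*(-17) = 3060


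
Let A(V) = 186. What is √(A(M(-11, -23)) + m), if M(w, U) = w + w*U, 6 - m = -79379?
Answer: √79571 ≈ 282.08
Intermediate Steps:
m = 79385 (m = 6 - 1*(-79379) = 6 + 79379 = 79385)
M(w, U) = w + U*w
√(A(M(-11, -23)) + m) = √(186 + 79385) = √79571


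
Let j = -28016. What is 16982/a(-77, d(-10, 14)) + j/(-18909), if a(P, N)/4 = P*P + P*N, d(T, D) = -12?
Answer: 7071995/3365802 ≈ 2.1011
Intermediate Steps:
a(P, N) = 4*P² + 4*N*P (a(P, N) = 4*(P*P + P*N) = 4*(P² + N*P) = 4*P² + 4*N*P)
16982/a(-77, d(-10, 14)) + j/(-18909) = 16982/((4*(-77)*(-12 - 77))) - 28016/(-18909) = 16982/((4*(-77)*(-89))) - 28016*(-1/18909) = 16982/27412 + 28016/18909 = 16982*(1/27412) + 28016/18909 = 1213/1958 + 28016/18909 = 7071995/3365802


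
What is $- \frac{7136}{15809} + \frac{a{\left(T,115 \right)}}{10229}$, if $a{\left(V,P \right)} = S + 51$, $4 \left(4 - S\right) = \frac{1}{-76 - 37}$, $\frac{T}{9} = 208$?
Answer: $- \frac{32600325539}{73093037972} \approx -0.44601$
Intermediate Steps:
$T = 1872$ ($T = 9 \cdot 208 = 1872$)
$S = \frac{1809}{452}$ ($S = 4 - \frac{1}{4 \left(-76 - 37\right)} = 4 - \frac{1}{4 \left(-113\right)} = 4 - - \frac{1}{452} = 4 + \frac{1}{452} = \frac{1809}{452} \approx 4.0022$)
$a{\left(V,P \right)} = \frac{24861}{452}$ ($a{\left(V,P \right)} = \frac{1809}{452} + 51 = \frac{24861}{452}$)
$- \frac{7136}{15809} + \frac{a{\left(T,115 \right)}}{10229} = - \frac{7136}{15809} + \frac{24861}{452 \cdot 10229} = \left(-7136\right) \frac{1}{15809} + \frac{24861}{452} \cdot \frac{1}{10229} = - \frac{7136}{15809} + \frac{24861}{4623508} = - \frac{32600325539}{73093037972}$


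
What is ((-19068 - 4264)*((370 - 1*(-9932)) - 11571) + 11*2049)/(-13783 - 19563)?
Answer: -29630847/33346 ≈ -888.59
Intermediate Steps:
((-19068 - 4264)*((370 - 1*(-9932)) - 11571) + 11*2049)/(-13783 - 19563) = (-23332*((370 + 9932) - 11571) + 22539)/(-33346) = (-23332*(10302 - 11571) + 22539)*(-1/33346) = (-23332*(-1269) + 22539)*(-1/33346) = (29608308 + 22539)*(-1/33346) = 29630847*(-1/33346) = -29630847/33346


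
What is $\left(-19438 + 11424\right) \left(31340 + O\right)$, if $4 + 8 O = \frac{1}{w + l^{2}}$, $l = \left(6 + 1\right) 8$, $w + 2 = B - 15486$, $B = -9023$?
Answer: $- \frac{21473731377493}{85500} \approx -2.5115 \cdot 10^{8}$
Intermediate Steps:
$w = -24511$ ($w = -2 - 24509 = -24511$)
$l = 56$ ($l = 7 \cdot 8 = 56$)
$O = - \frac{85501}{171000}$ ($O = - \frac{1}{2} + \frac{1}{8 \left(-24511 + 56^{2}\right)} = - \frac{1}{2} + \frac{1}{8 \left(-24511 + 3136\right)} = - \frac{1}{2} + \frac{1}{8 \left(-21375\right)} = - \frac{1}{2} + \frac{1}{8} \left(- \frac{1}{21375}\right) = - \frac{1}{2} - \frac{1}{171000} = - \frac{85501}{171000} \approx -0.50001$)
$\left(-19438 + 11424\right) \left(31340 + O\right) = \left(-19438 + 11424\right) \left(31340 - \frac{85501}{171000}\right) = \left(-8014\right) \frac{5359054499}{171000} = - \frac{21473731377493}{85500}$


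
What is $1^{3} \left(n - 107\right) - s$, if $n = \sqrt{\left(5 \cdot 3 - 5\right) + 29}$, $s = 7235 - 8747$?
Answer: $1405 + \sqrt{39} \approx 1411.2$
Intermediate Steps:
$s = -1512$ ($s = 7235 - 8747 = -1512$)
$n = \sqrt{39}$ ($n = \sqrt{\left(15 - 5\right) + 29} = \sqrt{10 + 29} = \sqrt{39} \approx 6.245$)
$1^{3} \left(n - 107\right) - s = 1^{3} \left(\sqrt{39} - 107\right) - -1512 = 1 \left(-107 + \sqrt{39}\right) + 1512 = \left(-107 + \sqrt{39}\right) + 1512 = 1405 + \sqrt{39}$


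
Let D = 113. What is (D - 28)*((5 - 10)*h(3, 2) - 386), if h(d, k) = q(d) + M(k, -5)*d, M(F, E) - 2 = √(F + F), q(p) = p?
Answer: -39185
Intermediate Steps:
M(F, E) = 2 + √2*√F (M(F, E) = 2 + √(F + F) = 2 + √(2*F) = 2 + √2*√F)
h(d, k) = d + d*(2 + √2*√k) (h(d, k) = d + (2 + √2*√k)*d = d + d*(2 + √2*√k))
(D - 28)*((5 - 10)*h(3, 2) - 386) = (113 - 28)*((5 - 10)*(3*(3 + √2*√2)) - 386) = 85*(-15*(3 + 2) - 386) = 85*(-15*5 - 386) = 85*(-5*15 - 386) = 85*(-75 - 386) = 85*(-461) = -39185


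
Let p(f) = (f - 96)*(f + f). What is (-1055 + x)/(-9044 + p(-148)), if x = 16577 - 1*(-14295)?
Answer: 3313/7020 ≈ 0.47194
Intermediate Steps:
p(f) = 2*f*(-96 + f) (p(f) = (-96 + f)*(2*f) = 2*f*(-96 + f))
x = 30872 (x = 16577 + 14295 = 30872)
(-1055 + x)/(-9044 + p(-148)) = (-1055 + 30872)/(-9044 + 2*(-148)*(-96 - 148)) = 29817/(-9044 + 2*(-148)*(-244)) = 29817/(-9044 + 72224) = 29817/63180 = 29817*(1/63180) = 3313/7020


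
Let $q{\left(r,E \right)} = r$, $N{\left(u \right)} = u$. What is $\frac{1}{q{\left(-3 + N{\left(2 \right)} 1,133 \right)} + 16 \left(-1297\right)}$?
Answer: $- \frac{1}{20753} \approx -4.8186 \cdot 10^{-5}$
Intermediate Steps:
$\frac{1}{q{\left(-3 + N{\left(2 \right)} 1,133 \right)} + 16 \left(-1297\right)} = \frac{1}{\left(-3 + 2 \cdot 1\right) + 16 \left(-1297\right)} = \frac{1}{\left(-3 + 2\right) - 20752} = \frac{1}{-1 - 20752} = \frac{1}{-20753} = - \frac{1}{20753}$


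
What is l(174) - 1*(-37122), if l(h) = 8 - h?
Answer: 36956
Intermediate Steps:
l(174) - 1*(-37122) = (8 - 1*174) - 1*(-37122) = (8 - 174) + 37122 = -166 + 37122 = 36956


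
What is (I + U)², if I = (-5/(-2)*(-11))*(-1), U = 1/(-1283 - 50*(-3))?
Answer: 3882909969/5134756 ≈ 756.20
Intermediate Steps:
U = -1/1133 (U = 1/(-1283 + 150) = 1/(-1133) = -1/1133 ≈ -0.00088261)
I = 55/2 (I = (-5*(-½)*(-11))*(-1) = ((5/2)*(-11))*(-1) = -55/2*(-1) = 55/2 ≈ 27.500)
(I + U)² = (55/2 - 1/1133)² = (62313/2266)² = 3882909969/5134756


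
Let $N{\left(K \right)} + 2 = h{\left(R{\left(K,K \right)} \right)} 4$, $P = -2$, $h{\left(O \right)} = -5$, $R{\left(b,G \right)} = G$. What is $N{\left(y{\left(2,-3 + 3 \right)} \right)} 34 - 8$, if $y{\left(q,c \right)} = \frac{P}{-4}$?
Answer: $-756$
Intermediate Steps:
$y{\left(q,c \right)} = \frac{1}{2}$ ($y{\left(q,c \right)} = - \frac{2}{-4} = \left(-2\right) \left(- \frac{1}{4}\right) = \frac{1}{2}$)
$N{\left(K \right)} = -22$ ($N{\left(K \right)} = -2 - 20 = -22$)
$N{\left(y{\left(2,-3 + 3 \right)} \right)} 34 - 8 = \left(-22\right) 34 - 8 = -748 - 8 = -756$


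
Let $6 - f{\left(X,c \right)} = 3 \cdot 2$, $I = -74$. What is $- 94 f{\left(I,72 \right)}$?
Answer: $0$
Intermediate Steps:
$f{\left(X,c \right)} = 0$ ($f{\left(X,c \right)} = 6 - 3 \cdot 2 = 6 - 6 = 0$)
$- 94 f{\left(I,72 \right)} = \left(-94\right) 0 = 0$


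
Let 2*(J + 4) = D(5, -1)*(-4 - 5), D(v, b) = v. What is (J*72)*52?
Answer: -99216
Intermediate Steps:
J = -53/2 (J = -4 + (5*(-4 - 5))/2 = -4 + (5*(-9))/2 = -4 + (1/2)*(-45) = -4 - 45/2 = -53/2 ≈ -26.500)
(J*72)*52 = -53/2*72*52 = -1908*52 = -99216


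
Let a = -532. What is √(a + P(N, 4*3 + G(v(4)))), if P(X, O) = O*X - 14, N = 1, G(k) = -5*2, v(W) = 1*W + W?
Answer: 4*I*√34 ≈ 23.324*I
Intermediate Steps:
v(W) = 2*W (v(W) = W + W = 2*W)
G(k) = -10
P(X, O) = -14 + O*X
√(a + P(N, 4*3 + G(v(4)))) = √(-532 + (-14 + (4*3 - 10)*1)) = √(-532 + (-14 + (12 - 10)*1)) = √(-532 + (-14 + 2*1)) = √(-532 + (-14 + 2)) = √(-532 - 12) = √(-544) = 4*I*√34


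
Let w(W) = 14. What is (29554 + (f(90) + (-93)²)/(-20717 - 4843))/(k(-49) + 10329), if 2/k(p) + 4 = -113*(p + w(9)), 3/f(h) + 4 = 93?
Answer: 7378476212661/2578776380390 ≈ 2.8612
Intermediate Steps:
f(h) = 3/89 (f(h) = 3/(-4 + 93) = 3/89)
k(p) = 2/(-1586 - 113*p) (k(p) = 2/(-4 - 113*(p + 14)) = 2/(-4 - 113*(14 + p)) = 2/(-4 + (-1582 - 113*p)) = 2/(-1586 - 113*p))
(29554 + (f(90) + (-93)²)/(-20717 - 4843))/(k(-49) + 10329) = (29554 + (3/89 + (-93)²)/(-20717 - 4843))/(-2/(1586 + 113*(-49)) + 10329) = (29554 + (3/89 + 8649)/(-25560))/(-2/(1586 - 5537) + 10329) = (29554 + (769764/89)*(-1/25560))/(-2/(-3951) + 10329) = (29554 - 64147/189570)/(-2*(-1/3951) + 10329) = 5602487633/(189570*(2/3951 + 10329)) = 5602487633/(189570*(40809881/3951)) = (5602487633/189570)*(3951/40809881) = 7378476212661/2578776380390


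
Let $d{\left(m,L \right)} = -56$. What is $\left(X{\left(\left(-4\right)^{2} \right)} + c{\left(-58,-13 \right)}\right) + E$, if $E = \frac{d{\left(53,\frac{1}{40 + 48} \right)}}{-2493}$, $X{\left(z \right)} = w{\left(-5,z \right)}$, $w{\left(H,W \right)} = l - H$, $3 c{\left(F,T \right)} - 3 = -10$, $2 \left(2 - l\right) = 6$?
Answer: $\frac{4211}{2493} \approx 1.6891$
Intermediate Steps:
$l = -1$ ($l = 2 - 3 = -1$)
$c{\left(F,T \right)} = - \frac{7}{3}$ ($c{\left(F,T \right)} = 1 + \frac{1}{3} \left(-10\right) = 1 - \frac{10}{3} = - \frac{7}{3}$)
$w{\left(H,W \right)} = -1 - H$
$X{\left(z \right)} = 4$ ($X{\left(z \right)} = -1 - -5 = -1 + 5 = 4$)
$E = \frac{56}{2493}$ ($E = - \frac{56}{-2493} = \left(-56\right) \left(- \frac{1}{2493}\right) = \frac{56}{2493} \approx 0.022463$)
$\left(X{\left(\left(-4\right)^{2} \right)} + c{\left(-58,-13 \right)}\right) + E = \left(4 - \frac{7}{3}\right) + \frac{56}{2493} = \frac{5}{3} + \frac{56}{2493} = \frac{4211}{2493}$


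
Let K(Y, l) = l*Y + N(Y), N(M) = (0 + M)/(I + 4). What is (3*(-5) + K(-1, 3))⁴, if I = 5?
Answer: 705911761/6561 ≈ 1.0759e+5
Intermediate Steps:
N(M) = M/9 (N(M) = (0 + M)/(5 + 4) = M/9)
K(Y, l) = Y/9 + Y*l (K(Y, l) = l*Y + Y/9 = Y*l + Y/9 = Y/9 + Y*l)
(3*(-5) + K(-1, 3))⁴ = (3*(-5) - (⅑ + 3))⁴ = (-15 - 1*28/9)⁴ = (-15 - 28/9)⁴ = (-163/9)⁴ = 705911761/6561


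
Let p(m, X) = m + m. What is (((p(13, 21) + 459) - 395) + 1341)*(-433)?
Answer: -619623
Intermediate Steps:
p(m, X) = 2*m
(((p(13, 21) + 459) - 395) + 1341)*(-433) = (((2*13 + 459) - 395) + 1341)*(-433) = (((26 + 459) - 395) + 1341)*(-433) = ((485 - 395) + 1341)*(-433) = (90 + 1341)*(-433) = 1431*(-433) = -619623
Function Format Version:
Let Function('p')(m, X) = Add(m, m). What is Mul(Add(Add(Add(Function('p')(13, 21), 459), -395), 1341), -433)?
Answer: -619623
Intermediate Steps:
Function('p')(m, X) = Mul(2, m)
Mul(Add(Add(Add(Function('p')(13, 21), 459), -395), 1341), -433) = Mul(Add(Add(Add(Mul(2, 13), 459), -395), 1341), -433) = Mul(Add(Add(Add(26, 459), -395), 1341), -433) = Mul(Add(Add(485, -395), 1341), -433) = Mul(Add(90, 1341), -433) = Mul(1431, -433) = -619623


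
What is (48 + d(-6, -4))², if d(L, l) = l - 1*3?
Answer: 1681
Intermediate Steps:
d(L, l) = -3 + l (d(L, l) = l - 3 = -3 + l)
(48 + d(-6, -4))² = (48 + (-3 - 4))² = (48 - 7)² = 41² = 1681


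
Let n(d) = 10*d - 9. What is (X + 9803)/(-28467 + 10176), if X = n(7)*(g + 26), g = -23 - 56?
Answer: -2190/6097 ≈ -0.35919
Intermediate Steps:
g = -79
n(d) = -9 + 10*d
X = -3233 (X = (-9 + 10*7)*(-79 + 26) = (-9 + 70)*(-53) = 61*(-53) = -3233)
(X + 9803)/(-28467 + 10176) = (-3233 + 9803)/(-28467 + 10176) = 6570/(-18291) = 6570*(-1/18291) = -2190/6097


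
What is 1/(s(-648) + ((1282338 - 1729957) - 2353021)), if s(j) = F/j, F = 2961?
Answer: -72/201646409 ≈ -3.5706e-7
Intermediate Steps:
s(j) = 2961/j
1/(s(-648) + ((1282338 - 1729957) - 2353021)) = 1/(2961/(-648) + ((1282338 - 1729957) - 2353021)) = 1/(2961*(-1/648) + (-447619 - 2353021)) = 1/(-329/72 - 2800640) = 1/(-201646409/72) = -72/201646409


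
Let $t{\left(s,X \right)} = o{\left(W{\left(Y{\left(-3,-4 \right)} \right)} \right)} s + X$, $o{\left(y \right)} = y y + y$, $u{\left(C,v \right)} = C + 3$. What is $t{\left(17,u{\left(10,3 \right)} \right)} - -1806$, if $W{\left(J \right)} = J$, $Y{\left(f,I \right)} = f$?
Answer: $1921$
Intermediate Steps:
$u{\left(C,v \right)} = 3 + C$
$o{\left(y \right)} = y + y^{2}$ ($o{\left(y \right)} = y^{2} + y = y + y^{2}$)
$t{\left(s,X \right)} = X + 6 s$ ($t{\left(s,X \right)} = - 3 \left(1 - 3\right) s + X = \left(-3\right) \left(-2\right) s + X = 6 s + X = X + 6 s$)
$t{\left(17,u{\left(10,3 \right)} \right)} - -1806 = \left(\left(3 + 10\right) + 6 \cdot 17\right) - -1806 = \left(13 + 102\right) + 1806 = 115 + 1806 = 1921$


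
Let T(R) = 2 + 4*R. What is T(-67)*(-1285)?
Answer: 341810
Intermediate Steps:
T(-67)*(-1285) = (2 + 4*(-67))*(-1285) = (2 - 268)*(-1285) = -266*(-1285) = 341810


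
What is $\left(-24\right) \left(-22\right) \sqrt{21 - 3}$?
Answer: $1584 \sqrt{2} \approx 2240.1$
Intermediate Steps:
$\left(-24\right) \left(-22\right) \sqrt{21 - 3} = 528 \sqrt{18} = 528 \cdot 3 \sqrt{2} = 1584 \sqrt{2}$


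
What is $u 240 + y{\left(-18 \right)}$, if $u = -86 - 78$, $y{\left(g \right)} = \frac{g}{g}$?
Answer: $-39359$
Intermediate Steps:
$y{\left(g \right)} = 1$
$u = -164$
$u 240 + y{\left(-18 \right)} = \left(-164\right) 240 + 1 = -39360 + 1 = -39359$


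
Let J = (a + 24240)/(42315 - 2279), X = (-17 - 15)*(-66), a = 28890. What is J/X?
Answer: 805/1281152 ≈ 0.00062834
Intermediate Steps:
X = 2112 (X = -32*(-66) = 2112)
J = 26565/20018 (J = (28890 + 24240)/(42315 - 2279) = 53130/40036 = 53130*(1/40036) = 26565/20018 ≈ 1.3271)
J/X = (26565/20018)/2112 = (26565/20018)*(1/2112) = 805/1281152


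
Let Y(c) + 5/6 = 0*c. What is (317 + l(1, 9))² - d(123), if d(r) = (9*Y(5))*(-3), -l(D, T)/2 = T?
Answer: 178757/2 ≈ 89379.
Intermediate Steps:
l(D, T) = -2*T
Y(c) = -⅚ (Y(c) = -⅚ + 0*c = -⅚ + 0 = -⅚)
d(r) = 45/2 (d(r) = (9*(-⅚))*(-3) = -15/2*(-3) = 45/2)
(317 + l(1, 9))² - d(123) = (317 - 2*9)² - 1*45/2 = (317 - 18)² - 45/2 = 299² - 45/2 = 89401 - 45/2 = 178757/2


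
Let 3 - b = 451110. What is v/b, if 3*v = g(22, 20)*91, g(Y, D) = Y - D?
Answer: -182/1353321 ≈ -0.00013448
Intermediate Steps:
b = -451107 (b = 3 - 1*451110 = 3 - 451110 = -451107)
v = 182/3 (v = ((22 - 1*20)*91)/3 = ((22 - 20)*91)/3 = (2*91)/3 = (1/3)*182 = 182/3 ≈ 60.667)
v/b = (182/3)/(-451107) = (182/3)*(-1/451107) = -182/1353321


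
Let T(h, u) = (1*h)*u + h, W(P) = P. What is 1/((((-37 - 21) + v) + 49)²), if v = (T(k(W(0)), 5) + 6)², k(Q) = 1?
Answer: 1/18225 ≈ 5.4870e-5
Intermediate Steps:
T(h, u) = h + h*u (T(h, u) = h*u + h = h + h*u)
v = 144 (v = (1*(1 + 5) + 6)² = (1*6 + 6)² = (6 + 6)² = 12² = 144)
1/((((-37 - 21) + v) + 49)²) = 1/((((-37 - 21) + 144) + 49)²) = 1/(((-58 + 144) + 49)²) = 1/((86 + 49)²) = 1/(135²) = 1/18225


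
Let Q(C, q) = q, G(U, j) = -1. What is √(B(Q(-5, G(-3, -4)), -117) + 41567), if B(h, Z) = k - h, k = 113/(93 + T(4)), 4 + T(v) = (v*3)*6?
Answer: √1077502321/161 ≈ 203.88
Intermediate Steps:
T(v) = -4 + 18*v (T(v) = -4 + (v*3)*6 = -4 + (3*v)*6 = -4 + 18*v)
k = 113/161 (k = 113/(93 + (-4 + 18*4)) = 113/(93 + (-4 + 72)) = 113/(93 + 68) = 113/161 ≈ 0.70186)
B(h, Z) = 113/161 - h
√(B(Q(-5, G(-3, -4)), -117) + 41567) = √((113/161 - 1*(-1)) + 41567) = √((113/161 + 1) + 41567) = √(274/161 + 41567) = √(6692561/161) = √1077502321/161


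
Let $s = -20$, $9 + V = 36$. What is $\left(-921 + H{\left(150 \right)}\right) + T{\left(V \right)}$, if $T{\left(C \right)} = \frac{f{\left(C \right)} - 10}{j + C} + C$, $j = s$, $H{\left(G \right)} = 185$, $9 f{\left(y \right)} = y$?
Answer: $-710$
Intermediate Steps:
$V = 27$ ($V = -9 + 36 = 27$)
$f{\left(y \right)} = \frac{y}{9}$
$j = -20$
$T{\left(C \right)} = C + \frac{-10 + \frac{C}{9}}{-20 + C}$ ($T{\left(C \right)} = \frac{\frac{C}{9} - 10}{-20 + C} + C = \frac{-10 + \frac{C}{9}}{-20 + C} + C = C + \frac{-10 + \frac{C}{9}}{-20 + C}$)
$\left(-921 + H{\left(150 \right)}\right) + T{\left(V \right)} = \left(-921 + 185\right) + \frac{-10 + 27^{2} - 537}{-20 + 27} = -736 + \frac{-10 + 729 - 537}{7} = -736 + \frac{1}{7} \cdot 182 = -736 + 26 = -710$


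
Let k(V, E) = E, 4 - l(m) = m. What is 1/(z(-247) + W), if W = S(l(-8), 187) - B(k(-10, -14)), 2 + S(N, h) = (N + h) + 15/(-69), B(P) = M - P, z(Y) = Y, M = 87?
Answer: -23/3478 ≈ -0.0066130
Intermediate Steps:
l(m) = 4 - m
B(P) = 87 - P
S(N, h) = -51/23 + N + h (S(N, h) = -2 + ((N + h) + 15/(-69)) = -2 + ((N + h) + 15*(-1/69)) = -2 + ((N + h) - 5/23) = -2 + (-5/23 + N + h) = -51/23 + N + h)
W = 2203/23 (W = (-51/23 + (4 - 1*(-8)) + 187) - (87 - 1*(-14)) = (-51/23 + (4 + 8) + 187) - (87 + 14) = (-51/23 + 12 + 187) - 1*101 = 4526/23 - 101 = 2203/23 ≈ 95.783)
1/(z(-247) + W) = 1/(-247 + 2203/23) = 1/(-3478/23) = -23/3478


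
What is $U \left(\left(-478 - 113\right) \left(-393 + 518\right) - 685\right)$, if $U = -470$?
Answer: $35043200$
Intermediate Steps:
$U \left(\left(-478 - 113\right) \left(-393 + 518\right) - 685\right) = - 470 \left(\left(-478 - 113\right) \left(-393 + 518\right) - 685\right) = - 470 \left(\left(-591\right) 125 - 685\right) = - 470 \left(-73875 - 685\right) = \left(-470\right) \left(-74560\right) = 35043200$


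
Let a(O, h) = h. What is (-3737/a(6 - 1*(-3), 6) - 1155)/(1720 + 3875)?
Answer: -10667/33570 ≈ -0.31775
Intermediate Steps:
(-3737/a(6 - 1*(-3), 6) - 1155)/(1720 + 3875) = (-3737/6 - 1155)/(1720 + 3875) = (-3737*1/6 - 1155)/5595 = (-3737/6 - 1155)*(1/5595) = -10667/6*1/5595 = -10667/33570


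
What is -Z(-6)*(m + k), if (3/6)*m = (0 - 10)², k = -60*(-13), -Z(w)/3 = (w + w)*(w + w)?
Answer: 423360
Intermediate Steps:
Z(w) = -12*w² (Z(w) = -3*(w + w)*(w + w) = -3*2*w*2*w = -12*w²)
k = 780
m = 200 (m = 2*(0 - 10)² = 2*(-10)² = 2*100 = 200)
-Z(-6)*(m + k) = -(-12*(-6)²)*(200 + 780) = -(-12*36)*980 = -(-432)*980 = -1*(-423360) = 423360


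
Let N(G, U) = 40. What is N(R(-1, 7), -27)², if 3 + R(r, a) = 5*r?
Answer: 1600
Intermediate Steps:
R(r, a) = -3 + 5*r
N(R(-1, 7), -27)² = 40² = 1600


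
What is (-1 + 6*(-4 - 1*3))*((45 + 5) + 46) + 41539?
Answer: 37411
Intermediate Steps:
(-1 + 6*(-4 - 1*3))*((45 + 5) + 46) + 41539 = (-1 + 6*(-4 - 3))*(50 + 46) + 41539 = (-1 + 6*(-7))*96 + 41539 = (-1 - 42)*96 + 41539 = -43*96 + 41539 = -4128 + 41539 = 37411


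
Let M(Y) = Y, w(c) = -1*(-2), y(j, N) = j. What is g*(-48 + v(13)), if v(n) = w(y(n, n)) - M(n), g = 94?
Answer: -5546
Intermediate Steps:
w(c) = 2
v(n) = 2 - n
g*(-48 + v(13)) = 94*(-48 + (2 - 1*13)) = 94*(-48 + (2 - 13)) = 94*(-48 - 11) = 94*(-59) = -5546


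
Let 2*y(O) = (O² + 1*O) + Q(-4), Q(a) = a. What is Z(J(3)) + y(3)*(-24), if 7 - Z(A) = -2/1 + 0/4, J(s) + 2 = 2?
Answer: -87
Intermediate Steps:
J(s) = 0 (J(s) = -2 + 2 = 0)
Z(A) = 9 (Z(A) = 7 - (-2/1 + 0/4) = 7 - (-2*1 + 0*(¼)) = 7 - (-2 + 0) = 7 - 1*(-2) = 7 + 2 = 9)
y(O) = -2 + O/2 + O²/2 (y(O) = ((O² + 1*O) - 4)/2 = ((O² + O) - 4)/2 = ((O + O²) - 4)/2 = (-4 + O + O²)/2 = -2 + O/2 + O²/2)
Z(J(3)) + y(3)*(-24) = 9 + (-2 + (½)*3 + (½)*3²)*(-24) = 9 + (-2 + 3/2 + (½)*9)*(-24) = 9 + (-2 + 3/2 + 9/2)*(-24) = 9 + 4*(-24) = 9 - 96 = -87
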